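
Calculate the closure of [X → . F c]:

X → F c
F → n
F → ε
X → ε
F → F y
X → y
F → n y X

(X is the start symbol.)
{ [F → . F y], [F → . n y X], [F → . n], [F → .], [X → . F c] }

To compute CLOSURE, for each item [A → α.Bβ] where B is a non-terminal, add [B → .γ] for all productions B → γ; repeat for the newly added items until nothing changes.

Start with: [X → . F c]
  [X → . F c] has the dot before F: add [F → . n], [F → .], [F → . F y], [F → . n y X]
No further items can be added.

CLOSURE = { [F → . F y], [F → . n y X], [F → . n], [F → .], [X → . F c] }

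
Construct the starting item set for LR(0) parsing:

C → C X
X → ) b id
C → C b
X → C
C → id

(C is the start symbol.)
First, augment the grammar with C' → C
I₀ = CLOSURE({ [C' → . C] }):
  [C' → . C] has the dot before C: add [C → . C X], [C → . C b], [C → . id]
No further items can be added.

I₀ = { [C → . C X], [C → . C b], [C → . id], [C' → . C] }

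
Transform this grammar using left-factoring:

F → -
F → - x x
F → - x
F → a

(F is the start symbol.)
Left-factoring transforms A → αβ₁ | αβ₂ into A → αA' and A' → β₁ | β₂
(α is the longest common prefix among the alternatives). Repeat until
no nonterminal has two alternatives with a common prefix.

Round 1: F has alternatives sharing prefix '-'. Introduce F': F → - F'
  Add: F' → ε
  Add: F' → x x
  Add: F' → x

Round 2: F' has alternatives sharing prefix 'x'. Introduce F'': F' → x F''
  Add: F'' → x
  Add: F'' → ε

No remaining common prefixes — done.

Resulting grammar:
F → - F'
F' → ε
F' → x F''
F'' → x
F'' → ε
F → a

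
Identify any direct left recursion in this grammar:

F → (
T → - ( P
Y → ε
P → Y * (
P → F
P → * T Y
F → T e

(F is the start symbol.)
F → (: starts with '('
T → - ( P: starts with '-'
Y → ε: starts with ε
P → Y * (: starts with Y
P → F: starts with F
P → * T Y: starts with '*'
F → T e: starts with T

No direct left recursion found.

Answer: No direct left recursion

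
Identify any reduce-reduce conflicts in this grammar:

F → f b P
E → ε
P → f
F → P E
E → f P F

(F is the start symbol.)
No reduce-reduce conflicts

A reduce-reduce conflict occurs when an LR(0) state has two complete items [A → α .] and [B → β .] — both call for a reduction, and with no lookahead the parser cannot choose between them.

Augment with F' → F and build the canonical LR(0) collection (I0 = CLOSURE({[F' → . F]}), then GOTO on every symbol after a dot until no new states appear). It has 11 states:
  I0: { [F → . P E], [F → . f b P], [F' → . F], [P → . f] }  — shift
  I1: { [F' → F .] }  — accept
  I2: { [E → . f P F], [E → .], [F → P . E] }  — shift, reduce
  I3: { [F → f . b P], [P → f .] }  — shift, reduce
  I4: { [F → f b . P], [P → . f] }  — shift
  I5: { [F → f b P .] }  — reduce
  I6: { [P → f .] }  — reduce
  I7: { [F → P E .] }  — reduce
  I8: { [E → f . P F], [P → . f] }  — shift
  I9: { [E → f P . F], [F → . P E], [F → . f b P], [P → . f] }  — shift
  I10: { [E → f P F .] }  — reduce

No state contains more than one complete item.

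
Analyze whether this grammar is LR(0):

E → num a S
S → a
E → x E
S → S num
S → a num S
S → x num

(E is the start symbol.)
Augment with E' → E and build the canonical LR(0) collection (I0 = CLOSURE({[E' → . E]}), then GOTO on every symbol after a dot until no new states appear). It has 13 states:
  I0: { [E → . num a S], [E → . x E], [E' → . E] }  — shift
  I1: { [E' → E .] }  — accept
  I2: { [E → num . a S] }  — shift
  I3: { [E → . num a S], [E → . x E], [E → x . E] }  — shift
  I4: { [E → x E .] }  — reduce
  I5: { [E → num a . S], [S → . S num], [S → . a num S], [S → . a], [S → . x num] }  — shift
  I6: { [E → num a S .], [S → S . num] }  — shift, reduce
  I7: { [S → a . num S], [S → a .] }  — shift, reduce
  I8: { [S → x . num] }  — shift
  I9: { [S → x num .] }  — reduce
  I10: { [S → . S num], [S → . a num S], [S → . a], [S → . x num], [S → a num . S] }  — shift
  I11: { [S → S . num], [S → a num S .] }  — shift, reduce
  I12: { [S → S num .] }  — reduce

Conflict in state I6:
  Shift-reduce conflict between [E → num a S .] and [S → S . num]
So the grammar is NOT LR(0).

Answer: No. Shift-reduce conflict between [E → num a S .] and [S → S . num]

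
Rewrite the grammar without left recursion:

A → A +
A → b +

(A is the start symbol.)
A → b + A'
A' → + A'
A' → ε

A is directly left-recursive. The standard transformation for
  A → A α₁ | ... | A α_m | β₁ | ... | β_n
is
  A  → β₁ A' | ... | β_n A'
  A' → α₁ A' | ... | α_m A' | ε

A → b + becomes A → b + A'
A → A + becomes A' → + A'
Add A' → ε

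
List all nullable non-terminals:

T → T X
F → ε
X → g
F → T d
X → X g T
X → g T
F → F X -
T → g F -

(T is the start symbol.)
{ 'F' }

A non-terminal is nullable if it can derive ε (the empty string): either it has an ε-production, or it has a production whose right-hand side consists entirely of nullable non-terminals.

ε-productions: F → ε
So F is immediately nullable.
No further non-terminal can be added: every production for the remaining non-terminals contains a terminal or a non-nullable non-terminal.
Nullable = { 'F' }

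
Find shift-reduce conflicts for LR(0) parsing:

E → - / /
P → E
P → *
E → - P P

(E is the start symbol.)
No shift-reduce conflicts

Augment with E' → E and build the canonical LR(0) collection (I0 = CLOSURE({[E' → . E]}), then GOTO on every symbol after a dot until no new states appear). It has 9 states:
  I0: { [E → . - / /], [E → . - P P], [E' → . E] }  — shift
  I1: { [E → - . / /], [E → - . P P], [E → . - / /], [E → . - P P], [P → . *], [P → . E] }  — shift
  I2: { [E' → E .] }  — accept
  I3: { [P → * .] }  — reduce
  I4: { [E → - / . /] }  — shift
  I5: { [P → E .] }  — reduce
  I6: { [E → - P . P], [E → . - / /], [E → . - P P], [P → . *], [P → . E] }  — shift
  I7: { [E → - P P .] }  — reduce
  I8: { [E → - / / .] }  — reduce

No state contains both a complete item and a shift item.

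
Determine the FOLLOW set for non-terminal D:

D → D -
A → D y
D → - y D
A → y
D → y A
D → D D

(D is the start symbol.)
D is the start symbol, so $ ∈ FOLLOW(D).
In D → D -: D is followed by '-', add FIRST('-') \ {ε} = { '-' }
In A → D y: D is followed by y, add FIRST(y) \ {ε} = { 'y' }
In D → - y D: D is at the end; this adds FOLLOW(D) to itself — nothing new
In D → D D: D is followed by D, add FIRST(D) \ {ε} = { '-', 'y' }
In D → D D: D is at the end; this adds FOLLOW(D) to itself — nothing new

Taking the union: FOLLOW(D) = { $, '-', 'y' }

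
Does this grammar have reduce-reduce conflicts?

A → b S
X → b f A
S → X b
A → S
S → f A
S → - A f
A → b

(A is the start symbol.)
Yes — I11: [S → f A .] vs [X → b f A .]

Augment with A' → A and build the canonical LR(0) collection (I0 = CLOSURE({[A' → . A]}), then GOTO on every symbol after a dot until no new states appear). It has 17 states:
  I0: { [A → . S], [A → . b S], [A → . b], [A' → . A], [S → . - A f], [S → . X b], [S → . f A], [X → . b f A] }  — shift
  I1: { [A → . S], [A → . b S], [A → . b], [S → - . A f], [S → . - A f], [S → . X b], [S → . f A], [X → . b f A] }  — shift
  I2: { [A' → A .] }  — accept
  I3: { [A → S .] }  — reduce
  I4: { [S → X . b] }  — shift
  I5: { [A → b . S], [A → b .], [S → . - A f], [S → . X b], [S → . f A], [X → . b f A], [X → b . f A] }  — shift, reduce
  I6: { [A → . S], [A → . b S], [A → . b], [S → . - A f], [S → . X b], [S → . f A], [S → f . A], [X → . b f A] }  — shift
  I7: { [S → f A .] }  — reduce
  I8: { [A → b S .] }  — reduce
  I9: { [X → b . f A] }  — shift
  I10: { [A → . S], [A → . b S], [A → . b], [S → . - A f], [S → . X b], [S → . f A], [S → f . A], [X → . b f A], [X → b f . A] }  — shift
  I11: { [S → f A .], [X → b f A .] }  — 2 reduces
  I12: { [A → . S], [A → . b S], [A → . b], [S → . - A f], [S → . X b], [S → . f A], [X → . b f A], [X → b f . A] }  — shift
  I13: { [X → b f A .] }  — reduce
  I14: { [S → X b .] }  — reduce
  I15: { [S → - A . f] }  — shift
  I16: { [S → - A f .] }  — reduce

I11 contains complete items [S → f A .], [X → b f A .] — reduce-reduce conflict.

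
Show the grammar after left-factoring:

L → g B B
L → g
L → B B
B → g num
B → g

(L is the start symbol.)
L → g L'
L' → B B
L' → ε
L → B B
B → g B'
B' → num
B' → ε

Left-factoring transforms A → αβ₁ | αβ₂ into A → αA' and A' → β₁ | β₂
(α is the longest common prefix among the alternatives). Repeat until
no nonterminal has two alternatives with a common prefix.

Round 1: L has alternatives sharing prefix 'g'. Introduce L': L → g L'
  Add: L' → B B
  Add: L' → ε

Round 2: B has alternatives sharing prefix 'g'. Introduce B': B → g B'
  Add: B' → num
  Add: B' → ε

No remaining common prefixes — done.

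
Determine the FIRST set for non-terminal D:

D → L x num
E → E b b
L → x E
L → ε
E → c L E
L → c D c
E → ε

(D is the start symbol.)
{ 'c', 'x' }

To compute FIRST(D), examine every production with D on the left-hand side, reading each right-hand side left to right until a non-nullable symbol is reached.

FIRST sets of the other non-terminals involved (by the same procedure, iterated to a fixed point):
  FIRST(L) = { 'c', 'x', ε }

From D → L x num:
  - L is a non-terminal: add FIRST(L) \ {ε} = { 'c', 'x' }
    L is nullable, so continue to the next symbol
  - x is a terminal: add 'x' and stop

Collecting: FIRST(D) = { 'c', 'x' }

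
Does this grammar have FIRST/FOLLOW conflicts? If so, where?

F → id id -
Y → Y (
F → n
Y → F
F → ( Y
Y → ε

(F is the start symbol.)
Yes. Y → Y '(' with FOLLOW(Y) on { '(' }; Y → F with FOLLOW(Y) on { '(' }

A FIRST/FOLLOW conflict occurs when a non-terminal N has a nullable alternative N → β (β ⇒* ε) and another alternative N → α with FIRST(α) ∩ FOLLOW(N) ≠ ∅: on such a lookahead the parser cannot decide between expanding α and letting N vanish via β.

Nullable non-terminals: Y.
FIRST sets used below: FIRST(Y) = { '(', 'id', 'n', ε }, FIRST(F) = { '(', 'id', 'n' }

Y: nullable alternative(s) Y → ε; FOLLOW(Y) = { $, '(' }
  Y → Y (: FIRST \ {ε} = { '(', 'id', 'n' } — overlaps FOLLOW(Y) on { '(' }: CONFLICT
  Y → F: FIRST \ {ε} = { '(', 'id', 'n' } — overlaps FOLLOW(Y) on { '(' }: CONFLICT
  Y → ε: FIRST \ {ε} = { } — this is the only nullable alternative, skip

F has no nullable alternative, so no FIRST/FOLLOW check is needed there.

So the grammar has 2 FIRST/FOLLOW conflicts (marked CONFLICT above).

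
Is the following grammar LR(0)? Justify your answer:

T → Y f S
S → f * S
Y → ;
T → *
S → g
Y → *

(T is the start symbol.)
A grammar is LR(0) if no state in the canonical LR(0) collection has:
  - both a shift item (dot before a terminal) and a complete item (shift-reduce conflict), or
  - two or more complete items (reduce-reduce conflict; the accept item [T' → T .] counts as a complete item here).

Augment with T' → T and build the canonical LR(0) collection (I0 = CLOSURE({[T' → . T]}), then GOTO on every symbol after a dot until no new states appear). It has 11 states:
  I0: { [T → . *], [T → . Y f S], [T' → . T], [Y → . *], [Y → . ;] }  — shift
  I1: { [T → * .], [Y → * .] }  — 2 reduces
  I2: { [Y → ; .] }  — reduce
  I3: { [T' → T .] }  — accept
  I4: { [T → Y . f S] }  — shift
  I5: { [S → . f * S], [S → . g], [T → Y f . S] }  — shift
  I6: { [T → Y f S .] }  — reduce
  I7: { [S → f . * S] }  — shift
  I8: { [S → g .] }  — reduce
  I9: { [S → . f * S], [S → . g], [S → f * . S] }  — shift
  I10: { [S → f * S .] }  — reduce

Conflict in state I1:
  Reduce-reduce conflict: [T → * .] and [Y → * .]
So the grammar is NOT LR(0).

Answer: No. Reduce-reduce conflict: [T → * .] and [Y → * .]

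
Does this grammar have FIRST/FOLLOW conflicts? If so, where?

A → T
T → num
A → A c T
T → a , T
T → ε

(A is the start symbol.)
Yes. A → A c T with FOLLOW(A) on { 'c' }

Nullable non-terminals: A, T.
FIRST sets used below: FIRST(T) = { 'a', 'num', ε }, FIRST(A) = { 'a', 'c', 'num', ε }

A: nullable alternative(s) A → T; FOLLOW(A) = { $, 'c' }
  A → T: FIRST \ {ε} = { 'a', 'num' } — this is the only nullable alternative, skip
  A → A c T: FIRST \ {ε} = { 'a', 'c', 'num' } — overlaps FOLLOW(A) on { 'c' }: CONFLICT

T: nullable alternative(s) T → ε; FOLLOW(T) = { $, 'c' }
  T → num: FIRST \ {ε} = { 'num' } — disjoint from FOLLOW(T)
  T → a , T: FIRST \ {ε} = { 'a' } — disjoint from FOLLOW(T)
  T → ε: FIRST \ {ε} = { } — this is the only nullable alternative, skip

So the grammar has 1 FIRST/FOLLOW conflict (marked CONFLICT above).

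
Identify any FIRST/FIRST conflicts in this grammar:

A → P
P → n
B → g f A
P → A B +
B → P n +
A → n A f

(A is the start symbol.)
Yes. A → P / A → n A f on { 'n' }; P → n / P → A B '+' on { 'n' }

A FIRST/FIRST conflict occurs when two productions N → α and N → β for the same non-terminal have FIRST(α) ∩ FIRST(β) ≠ ∅ (with ε ∈ FIRST of a nullable right-hand side, so two nullable alternatives also conflict).

FIRST sets of the non-terminals at (or reachable through a nullable prefix from) the front of some alternative:
  FIRST(P) = { 'n' }
  FIRST(A) = { 'n' }

Productions for A:
  A → P: FIRST = { 'n' }
  A → n A f: FIRST = { 'n' }
Productions for P:
  P → n: FIRST = { 'n' }
  P → A B +: FIRST = { 'n' }
Productions for B:
  B → g f A: FIRST = { 'g' }
  B → P n +: FIRST = { 'n' }

Conflict for A: A → P and A → n A f
  Overlap: { 'n' }
Conflict for P: P → n and P → A B +
  Overlap: { 'n' }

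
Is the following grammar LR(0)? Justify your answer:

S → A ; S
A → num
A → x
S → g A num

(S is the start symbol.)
Yes, the grammar is LR(0)

A grammar is LR(0) if no state in the canonical LR(0) collection has:
  - both a shift item (dot before a terminal) and a complete item (shift-reduce conflict), or
  - two or more complete items (reduce-reduce conflict; the accept item [S' → S .] counts as a complete item here).

Augment with S' → S and build the canonical LR(0) collection (I0 = CLOSURE({[S' → . S]}), then GOTO on every symbol after a dot until no new states appear). It has 10 states:
  I0: { [A → . num], [A → . x], [S → . A ; S], [S → . g A num], [S' → . S] }  — shift
  I1: { [S → A . ; S] }  — shift
  I2: { [S' → S .] }  — accept
  I3: { [A → . num], [A → . x], [S → g . A num] }  — shift
  I4: { [A → num .] }  — reduce
  I5: { [A → x .] }  — reduce
  I6: { [S → g A . num] }  — shift
  I7: { [S → g A num .] }  — reduce
  I8: { [A → . num], [A → . x], [S → . A ; S], [S → . g A num], [S → A ; . S] }  — shift
  I9: { [S → A ; S .] }  — reduce

Every state is either a pure shift/goto state or contains exactly one complete item and nothing to shift — no conflicts. The grammar is LR(0).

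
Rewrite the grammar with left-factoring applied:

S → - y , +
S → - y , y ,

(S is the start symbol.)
S → - y , S'
S' → +
S' → y ,

Left-factoring transforms A → αβ₁ | αβ₂ into A → αA' and A' → β₁ | β₂
(α is the longest common prefix among the alternatives). Repeat until
no nonterminal has two alternatives with a common prefix.

Round 1: S has alternatives sharing prefix '- y ,'. Introduce S': S → - y , S'
  Add: S' → +
  Add: S' → y ,

No remaining common prefixes — done.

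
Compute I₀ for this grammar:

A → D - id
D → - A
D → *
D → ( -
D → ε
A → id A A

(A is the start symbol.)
{ [A → . D - id], [A → . id A A], [A' → . A], [D → . ( -], [D → . *], [D → . - A], [D → .] }

First, augment the grammar with A' → A
I₀ = CLOSURE({ [A' → . A] }):
  [A' → . A] has the dot before A: add [A → . D - id], [A → . id A A]
  [A → . D - id] has the dot before D: add [D → . - A], [D → . *], [D → . ( -], [D → .]
No further items can be added.

I₀ = { [A → . D - id], [A → . id A A], [A' → . A], [D → . ( -], [D → . *], [D → . - A], [D → .] }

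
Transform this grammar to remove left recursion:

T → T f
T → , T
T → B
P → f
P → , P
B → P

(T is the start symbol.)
T is directly left-recursive. The standard transformation for
  A → A α₁ | ... | A α_m | β₁ | ... | β_n
is
  A  → β₁ A' | ... | β_n A'
  A' → α₁ A' | ... | α_m A' | ε

T → , T becomes T → , T T'
T → B becomes T → B T'
T → T f becomes T' → f T'
Add T' → ε

Productions for other non-terminals are unchanged:
  P → f
  P → , P
  B → P

Resulting grammar:
T → , T T'
T → B T'
T' → f T'
T' → ε
P → f
P → , P
B → P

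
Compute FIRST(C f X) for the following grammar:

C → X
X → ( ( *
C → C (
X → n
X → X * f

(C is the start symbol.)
{ '(', 'n' }

FIRST sets of the non-terminals involved (from the grammar, by fixed-point iteration):
  FIRST(C) = { '(', 'n' }

To compute FIRST(C f X), process the symbols left to right:
Symbol C is a non-terminal. Add FIRST(C) \ {ε} = { '(', 'n' }
C is not nullable (ε ∉ FIRST(C)), so stop here.
FIRST(C f X) = { '(', 'n' }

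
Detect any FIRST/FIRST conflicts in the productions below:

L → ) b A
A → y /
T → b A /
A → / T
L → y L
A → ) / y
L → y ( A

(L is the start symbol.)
Yes. L → y L / L → y '(' A on { 'y' }

A FIRST/FIRST conflict occurs when two productions N → α and N → β for the same non-terminal have FIRST(α) ∩ FIRST(β) ≠ ∅ (with ε ∈ FIRST of a nullable right-hand side, so two nullable alternatives also conflict).

Productions for L:
  L → ) b A: FIRST = { ')' }
  L → y L: FIRST = { 'y' }
  L → y ( A: FIRST = { 'y' }
Productions for A:
  A → y /: FIRST = { 'y' }
  A → / T: FIRST = { '/' }
  A → ) / y: FIRST = { ')' }
T has only one production, so no FIRST/FIRST conflict is possible there.

Conflict for L: L → y L and L → y ( A
  Overlap: { 'y' }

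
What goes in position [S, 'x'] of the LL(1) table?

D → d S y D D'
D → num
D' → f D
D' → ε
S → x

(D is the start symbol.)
To find M[S, 'x'], we find productions for S where 'x' is in the predict set (PREDICT(N → α) = (FIRST(α) \ {ε}) ∪ (FOLLOW(N) if α ⇒* ε)).

S → x: PREDICT = { 'x' }
  'x' is in predict set, so this production goes in M[S, 'x']

M[S, 'x'] = S → x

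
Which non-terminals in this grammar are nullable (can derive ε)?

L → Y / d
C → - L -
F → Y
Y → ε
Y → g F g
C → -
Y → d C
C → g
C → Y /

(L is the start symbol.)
{ 'F', 'Y' }

ε-productions: Y → ε
So Y is immediately nullable.
F → Y: every symbol on the right is nullable, so F is nullable too.
No further non-terminal can be added: every production for the remaining non-terminals contains a terminal or a non-nullable non-terminal.
Nullable = { 'F', 'Y' }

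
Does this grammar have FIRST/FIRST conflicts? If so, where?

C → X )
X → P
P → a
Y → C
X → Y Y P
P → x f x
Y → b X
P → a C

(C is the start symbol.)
FIRST sets of the non-terminals at (or reachable through a nullable prefix from) the front of some alternative:
  FIRST(P) = { 'a', 'x' }
  FIRST(Y) = { 'a', 'b', 'x' }
  FIRST(C) = { 'a', 'b', 'x' }

Productions for X:
  X → P: FIRST = { 'a', 'x' }
  X → Y Y P: FIRST = { 'a', 'b', 'x' }
Productions for P:
  P → a: FIRST = { 'a' }
  P → x f x: FIRST = { 'x' }
  P → a C: FIRST = { 'a' }
Productions for Y:
  Y → C: FIRST = { 'a', 'b', 'x' }
  Y → b X: FIRST = { 'b' }
C has only one production, so no FIRST/FIRST conflict is possible there.

Conflict for X: X → P and X → Y Y P
  Overlap: { 'a', 'x' }
Conflict for P: P → a and P → a C
  Overlap: { 'a' }
Conflict for Y: Y → C and Y → b X
  Overlap: { 'b' }

Answer: Yes. X → P / X → Y Y P on { 'a', 'x' }; P → a / P → a C on { 'a' }; Y → C / Y → b X on { 'b' }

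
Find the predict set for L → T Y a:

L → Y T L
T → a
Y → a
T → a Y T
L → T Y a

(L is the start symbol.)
{ 'a' }

PREDICT(L → T Y a) = (FIRST(RHS) \ {ε}) ∪ (FOLLOW(L) if ε ∈ FIRST(RHS), i.e. RHS ⇒* ε)
FIRST(T) = { 'a' }
FIRST(T Y a) = { 'a' }
ε ∉ FIRST(T Y a), so FOLLOW(L) is not added.
PREDICT(L → T Y a) = { 'a' }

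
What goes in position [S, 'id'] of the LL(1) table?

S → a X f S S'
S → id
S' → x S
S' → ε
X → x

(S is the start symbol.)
To find M[S, 'id'], we find productions for S where 'id' is in the predict set (PREDICT(N → α) = (FIRST(α) \ {ε}) ∪ (FOLLOW(N) if α ⇒* ε)).

S → a X f S S': PREDICT = { 'a' }
S → id: PREDICT = { 'id' }
  'id' is in predict set, so this production goes in M[S, 'id']

M[S, 'id'] = S → id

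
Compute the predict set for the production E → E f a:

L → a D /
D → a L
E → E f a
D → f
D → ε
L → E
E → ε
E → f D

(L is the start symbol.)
{ 'f' }

PREDICT(E → E f a) = (FIRST(RHS) \ {ε}) ∪ (FOLLOW(E) if ε ∈ FIRST(RHS), i.e. RHS ⇒* ε)
FIRST(E) = { 'f', ε }
FIRST(E f a) = { 'f' }
ε ∉ FIRST(E f a), so FOLLOW(E) is not added.
PREDICT(E → E f a) = { 'f' }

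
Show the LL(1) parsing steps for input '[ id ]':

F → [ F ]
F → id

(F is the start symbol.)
LL(1) parsing maintains a stack (initially the start symbol over $) and the input. At each step: if the stack top is a terminal, match it against the current input token; if it is a non-terminal N, replace it with the RHS of M[N, lookahead] (the unique production whose predict set contains the lookahead).

Stack is shown with the top on the left.

Stack    Input     Action
-------------------------
F $      [ id ] $  output F → [ F ]
[ F ] $  [ id ] $  match '['
F ] $    id ] $    output F → id
id ] $   id ] $    match 'id'
] $      ] $       match ']'
$        $         accept

The string is accepted.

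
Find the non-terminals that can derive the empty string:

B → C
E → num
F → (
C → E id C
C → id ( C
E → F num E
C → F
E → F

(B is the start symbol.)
A non-terminal is nullable if it can derive ε (the empty string): either it has an ε-production, or it has a production whose right-hand side consists entirely of nullable non-terminals.

There are no ε-productions, so no non-terminal can derive ε.
No non-terminals are nullable.

Answer: None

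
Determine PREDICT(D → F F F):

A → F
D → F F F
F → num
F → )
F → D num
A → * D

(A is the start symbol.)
{ ')', 'num' }

PREDICT(D → F F F) = (FIRST(RHS) \ {ε}) ∪ (FOLLOW(D) if ε ∈ FIRST(RHS), i.e. RHS ⇒* ε)
FIRST(F) = { ')', 'num' }
FIRST(F F F) = { ')', 'num' }
ε ∉ FIRST(F F F), so FOLLOW(D) is not added.
PREDICT(D → F F F) = { ')', 'num' }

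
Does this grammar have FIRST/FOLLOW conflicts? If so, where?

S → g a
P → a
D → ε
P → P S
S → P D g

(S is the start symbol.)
No FIRST/FOLLOW conflicts.

Nullable non-terminals: D.
D has a nullable alternative but only one production, so nothing to check.

P, S have no nullable alternative, so no FIRST/FOLLOW check is needed there.

No FIRST/FOLLOW conflicts found.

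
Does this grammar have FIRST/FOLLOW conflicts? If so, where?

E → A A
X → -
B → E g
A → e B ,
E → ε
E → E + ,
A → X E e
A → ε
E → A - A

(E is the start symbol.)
Yes. E → A A with FOLLOW(E) on { 'e' }; E → E '+' ',' with FOLLOW(E) on { '+', 'e' }; E → A '-' A with FOLLOW(E) on { 'e' }; A → e B ',' with FOLLOW(A) on { 'e' }; A → X E e with FOLLOW(A) on { '-' }

A FIRST/FOLLOW conflict occurs when a non-terminal N has a nullable alternative N → β (β ⇒* ε) and another alternative N → α with FIRST(α) ∩ FOLLOW(N) ≠ ∅: on such a lookahead the parser cannot decide between expanding α and letting N vanish via β.

Nullable non-terminals: A, E.
FIRST sets used below: FIRST(X) = { '-' }, FIRST(A) = { '-', 'e', ε }, FIRST(E) = { '+', '-', 'e', ε }

A: nullable alternative(s) A → ε; FOLLOW(A) = { $, '+', '-', 'e', 'g' }
  A → e B ,: FIRST \ {ε} = { 'e' } — overlaps FOLLOW(A) on { 'e' }: CONFLICT
  A → X E e: FIRST \ {ε} = { '-' } — overlaps FOLLOW(A) on { '-' }: CONFLICT
  A → ε: FIRST \ {ε} = { } — this is the only nullable alternative, skip

E: nullable alternative(s) E → A A, E → ε; FOLLOW(E) = { $, '+', 'e', 'g' }
  E → A A: FIRST \ {ε} = { '-', 'e' } — overlaps FOLLOW(E) on { 'e' }: CONFLICT
  E → ε: FIRST \ {ε} = { } — disjoint from FOLLOW(E)
  E → E + ,: FIRST \ {ε} = { '+', '-', 'e' } — overlaps FOLLOW(E) on { '+', 'e' }: CONFLICT
  E → A - A: FIRST \ {ε} = { '-', 'e' } — overlaps FOLLOW(E) on { 'e' }: CONFLICT

B, X have no nullable alternative, so no FIRST/FOLLOW check is needed there.

So the grammar has 5 FIRST/FOLLOW conflicts (marked CONFLICT above).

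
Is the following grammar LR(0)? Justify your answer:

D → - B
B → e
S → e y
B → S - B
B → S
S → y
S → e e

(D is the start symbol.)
Augment with D' → D and build the canonical LR(0) collection (I0 = CLOSURE({[D' → . D]}), then GOTO on every symbol after a dot until no new states appear). It has 11 states:
  I0: { [D → . - B], [D' → . D] }  — shift
  I1: { [B → . S - B], [B → . S], [B → . e], [D → - . B], [S → . e e], [S → . e y], [S → . y] }  — shift
  I2: { [D' → D .] }  — accept
  I3: { [D → - B .] }  — reduce
  I4: { [B → S . - B], [B → S .] }  — shift, reduce
  I5: { [B → e .], [S → e . e], [S → e . y] }  — shift, reduce
  I6: { [S → y .] }  — reduce
  I7: { [S → e e .] }  — reduce
  I8: { [S → e y .] }  — reduce
  I9: { [B → . S - B], [B → . S], [B → . e], [B → S - . B], [S → . e e], [S → . e y], [S → . y] }  — shift
  I10: { [B → S - B .] }  — reduce

Conflict in state I4:
  Shift-reduce conflict between [B → S .] and [B → S . - B]
So the grammar is NOT LR(0).

Answer: No. Shift-reduce conflict between [B → S .] and [B → S . - B]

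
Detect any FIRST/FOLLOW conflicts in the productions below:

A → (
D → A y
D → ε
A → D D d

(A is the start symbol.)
A FIRST/FOLLOW conflict occurs when a non-terminal N has a nullable alternative N → β (β ⇒* ε) and another alternative N → α with FIRST(α) ∩ FOLLOW(N) ≠ ∅: on such a lookahead the parser cannot decide between expanding α and letting N vanish via β.

Nullable non-terminals: D.
FIRST sets used below: FIRST(A) = { '(', 'd' }

D: nullable alternative(s) D → ε; FOLLOW(D) = { '(', 'd' }
  D → A y: FIRST \ {ε} = { '(', 'd' } — overlaps FOLLOW(D) on { '(', 'd' }: CONFLICT
  D → ε: FIRST \ {ε} = { } — this is the only nullable alternative, skip

A has no nullable alternative, so no FIRST/FOLLOW check is needed there.

So the grammar has 1 FIRST/FOLLOW conflict (marked CONFLICT above).

Answer: Yes. D → A y with FOLLOW(D) on { '(', 'd' }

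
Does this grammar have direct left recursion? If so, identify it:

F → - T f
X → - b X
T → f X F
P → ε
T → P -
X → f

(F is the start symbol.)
No direct left recursion

Direct left recursion occurs when N → N α for some non-terminal N (the right-hand side begins with the left-hand side itself).

F → - T f: starts with '-'
X → - b X: starts with '-'
T → f X F: starts with f
P → ε: starts with ε
T → P -: starts with P
X → f: starts with f

No direct left recursion found.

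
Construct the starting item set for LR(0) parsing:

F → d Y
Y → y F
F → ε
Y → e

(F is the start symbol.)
First, augment the grammar with F' → F
I₀ = CLOSURE({ [F' → . F] }):
  [F' → . F] has the dot before F: add [F → . d Y], [F → .]
No further items can be added.

I₀ = { [F → . d Y], [F → .], [F' → . F] }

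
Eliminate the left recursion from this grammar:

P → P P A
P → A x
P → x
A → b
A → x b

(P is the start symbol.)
P is directly left-recursive. The standard transformation for
  A → A α₁ | ... | A α_m | β₁ | ... | β_n
is
  A  → β₁ A' | ... | β_n A'
  A' → α₁ A' | ... | α_m A' | ε

P → A x becomes P → A x P'
P → x becomes P → x P'
P → P P A becomes P' → P A P'
Add P' → ε

Productions for other non-terminals are unchanged:
  A → b
  A → x b

Resulting grammar:
P → A x P'
P → x P'
P' → P A P'
P' → ε
A → b
A → x b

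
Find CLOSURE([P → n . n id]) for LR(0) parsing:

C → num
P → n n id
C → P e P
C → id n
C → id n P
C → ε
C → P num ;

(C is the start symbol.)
{ [P → n . n id] }

Start with: [P → n . n id]
The dot precedes the terminal n, so nothing is added.

CLOSURE = { [P → n . n id] }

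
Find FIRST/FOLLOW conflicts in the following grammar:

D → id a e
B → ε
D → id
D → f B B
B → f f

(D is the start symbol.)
Nullable non-terminals: B.

B: nullable alternative(s) B → ε; FOLLOW(B) = { $, 'f' }
  B → ε: FIRST \ {ε} = { } — this is the only nullable alternative, skip
  B → f f: FIRST \ {ε} = { 'f' } — overlaps FOLLOW(B) on { 'f' }: CONFLICT

D has no nullable alternative, so no FIRST/FOLLOW check is needed there.

So the grammar has 1 FIRST/FOLLOW conflict (marked CONFLICT above).

Answer: Yes. B → f f with FOLLOW(B) on { 'f' }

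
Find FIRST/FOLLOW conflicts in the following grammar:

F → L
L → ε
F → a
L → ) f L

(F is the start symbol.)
No FIRST/FOLLOW conflicts.

Nullable non-terminals: F, L.
FIRST sets used below: FIRST(L) = { ')', ε }

F: nullable alternative(s) F → L; FOLLOW(F) = { $ }
  F → L: FIRST \ {ε} = { ')' } — this is the only nullable alternative, skip
  F → a: FIRST \ {ε} = { 'a' } — disjoint from FOLLOW(F)

L: nullable alternative(s) L → ε; FOLLOW(L) = { $ }
  L → ε: FIRST \ {ε} = { } — this is the only nullable alternative, skip
  L → ) f L: FIRST \ {ε} = { ')' } — disjoint from FOLLOW(L)

No FIRST/FOLLOW conflicts found.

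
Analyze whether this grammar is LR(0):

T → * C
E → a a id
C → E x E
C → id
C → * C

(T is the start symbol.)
Yes, the grammar is LR(0)

Augment with T' → T and build the canonical LR(0) collection (I0 = CLOSURE({[T' → . T]}), then GOTO on every symbol after a dot until no new states appear). It has 13 states:
  I0: { [T → . * C], [T' → . T] }  — shift
  I1: { [C → . * C], [C → . E x E], [C → . id], [E → . a a id], [T → * . C] }  — shift
  I2: { [T' → T .] }  — accept
  I3: { [C → * . C], [C → . * C], [C → . E x E], [C → . id], [E → . a a id] }  — shift
  I4: { [T → * C .] }  — reduce
  I5: { [C → E . x E] }  — shift
  I6: { [E → a . a id] }  — shift
  I7: { [C → id .] }  — reduce
  I8: { [E → a a . id] }  — shift
  I9: { [E → a a id .] }  — reduce
  I10: { [C → E x . E], [E → . a a id] }  — shift
  I11: { [C → E x E .] }  — reduce
  I12: { [C → * C .] }  — reduce

Every state is either a pure shift/goto state or contains exactly one complete item and nothing to shift — no conflicts. The grammar is LR(0).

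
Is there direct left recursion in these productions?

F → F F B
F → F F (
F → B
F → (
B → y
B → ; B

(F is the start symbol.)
Yes, F is left-recursive

F → F F B: LEFT RECURSIVE (starts with F)
F → F F (: LEFT RECURSIVE (starts with F)
F → B: starts with B
F → (: starts with '('
B → y: starts with y
B → ; B: starts with ';'

The grammar has direct left recursion on: F.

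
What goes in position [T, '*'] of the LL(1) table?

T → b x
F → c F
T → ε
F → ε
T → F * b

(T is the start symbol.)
T → F * b

To find M[T, '*'], we find productions for T where '*' is in the predict set (PREDICT(N → α) = (FIRST(α) \ {ε}) ∪ (FOLLOW(N) if α ⇒* ε)).

Relevant sets:
  FIRST(F) = { 'c', ε }
  FOLLOW(T) = { $ }

T → b x: PREDICT = { 'b' }
T → ε: PREDICT = { $ }
T → F * b: PREDICT = { '*', 'c' }
  '*' is in predict set, so this production goes in M[T, '*']

M[T, '*'] = T → F * b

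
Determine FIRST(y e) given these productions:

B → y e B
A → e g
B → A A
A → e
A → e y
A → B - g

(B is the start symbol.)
{ 'y' }

To compute FIRST(y e), process the symbols left to right:
Symbol y is a terminal. Add 'y' and stop.
FIRST(y e) = { 'y' }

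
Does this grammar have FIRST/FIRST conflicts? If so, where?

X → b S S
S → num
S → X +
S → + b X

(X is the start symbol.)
FIRST sets of the non-terminals at (or reachable through a nullable prefix from) the front of some alternative:
  FIRST(X) = { 'b' }

Productions for S:
  S → num: FIRST = { 'num' }
  S → X +: FIRST = { 'b' }
  S → + b X: FIRST = { '+' }
X has only one production, so no FIRST/FIRST conflict is possible there.

All alternatives of each non-terminal have pairwise disjoint FIRST sets.

Answer: No FIRST/FIRST conflicts.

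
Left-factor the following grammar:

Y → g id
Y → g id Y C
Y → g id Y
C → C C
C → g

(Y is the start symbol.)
Y → g id Y'
Y' → ε
Y' → Y Y''
Y'' → C
Y'' → ε
C → C C
C → g

Left-factoring transforms A → αβ₁ | αβ₂ into A → αA' and A' → β₁ | β₂
(α is the longest common prefix among the alternatives). Repeat until
no nonterminal has two alternatives with a common prefix.

Round 1: Y has alternatives sharing prefix 'g id'. Introduce Y': Y → g id Y'
  Add: Y' → ε
  Add: Y' → Y C
  Add: Y' → Y

Round 2: Y' has alternatives sharing prefix 'Y'. Introduce Y'': Y' → Y Y''
  Add: Y'' → C
  Add: Y'' → ε

No remaining common prefixes — done.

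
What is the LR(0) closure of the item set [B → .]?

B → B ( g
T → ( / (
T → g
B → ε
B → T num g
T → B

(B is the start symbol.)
To compute CLOSURE, for each item [A → α.Bβ] where B is a non-terminal, add [B → .γ] for all productions B → γ; repeat for the newly added items until nothing changes.

Start with: [B → .]
The dot is at the end, so nothing is added.

CLOSURE = { [B → .] }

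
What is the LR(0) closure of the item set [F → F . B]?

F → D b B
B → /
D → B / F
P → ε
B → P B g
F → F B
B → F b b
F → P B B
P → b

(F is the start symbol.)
{ [B → . /], [B → . F b b], [B → . P B g], [D → . B / F], [F → . D b B], [F → . F B], [F → . P B B], [F → F . B], [P → . b], [P → .] }

Start with: [F → F . B]
  [F → F . B] has the dot before B: add [B → . /], [B → . P B g], [B → . F b b]
  [B → . P B g] has the dot before P: add [P → .], [P → . b]
  [B → . F b b] has the dot before F: add [F → . D b B], [F → . F B], [F → . P B B]
  [F → . D b B] has the dot before D: add [D → . B / F]
No further items can be added.

CLOSURE = { [B → . /], [B → . F b b], [B → . P B g], [D → . B / F], [F → . D b B], [F → . F B], [F → . P B B], [F → F . B], [P → . b], [P → .] }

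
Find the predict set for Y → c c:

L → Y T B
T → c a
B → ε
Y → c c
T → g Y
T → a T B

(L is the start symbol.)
PREDICT(Y → c c) = (FIRST(RHS) \ {ε}) ∪ (FOLLOW(Y) if ε ∈ FIRST(RHS), i.e. RHS ⇒* ε)
FIRST(c c) = { 'c' }
ε ∉ FIRST(c c), so FOLLOW(Y) is not added.
PREDICT(Y → c c) = { 'c' }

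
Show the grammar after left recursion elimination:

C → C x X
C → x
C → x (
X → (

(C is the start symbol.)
C → x C'
C → x ( C'
C' → x X C'
C' → ε
X → (

C is directly left-recursive. The standard transformation for
  A → A α₁ | ... | A α_m | β₁ | ... | β_n
is
  A  → β₁ A' | ... | β_n A'
  A' → α₁ A' | ... | α_m A' | ε

C → x becomes C → x C'
C → x ( becomes C → x ( C'
C → C x X becomes C' → x X C'
Add C' → ε

Productions for other non-terminals are unchanged:
  X → (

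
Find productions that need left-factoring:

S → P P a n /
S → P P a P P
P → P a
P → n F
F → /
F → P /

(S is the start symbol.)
Yes, S has productions with common prefix 'P P a'

Left-factoring is needed when two productions for the same non-terminal
share a common prefix on the right-hand side.

Productions for S:
  S → P P a n /
  S → P P a P P
Productions for P:
  P → P a
  P → n F
Productions for F:
  F → /
  F → P /

Found common prefix 'P P a' in productions for S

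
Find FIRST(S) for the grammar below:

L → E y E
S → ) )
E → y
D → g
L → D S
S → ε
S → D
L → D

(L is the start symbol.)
To compute FIRST(S), examine every production with S on the left-hand side, reading each right-hand side left to right until a non-nullable symbol is reached.

FIRST sets of the other non-terminals involved (by the same procedure, iterated to a fixed point):
  FIRST(D) = { 'g' }

From S → ) ):
  - ')' is a terminal: add ')' and stop
From S → ε:
  - ε-production, so ε ∈ FIRST(S)
From S → D:
  - D is a non-terminal: add FIRST(D) \ {ε} = { 'g' }
    D is not nullable, so stop

Collecting: FIRST(S) = { ')', 'g', ε }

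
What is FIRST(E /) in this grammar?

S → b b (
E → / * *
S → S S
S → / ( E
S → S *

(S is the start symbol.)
FIRST sets of the non-terminals involved (from the grammar, by fixed-point iteration):
  FIRST(E) = { '/' }

To compute FIRST(E /), process the symbols left to right:
Symbol E is a non-terminal. Add FIRST(E) \ {ε} = { '/' }
E is not nullable (ε ∉ FIRST(E)), so stop here.
FIRST(E /) = { '/' }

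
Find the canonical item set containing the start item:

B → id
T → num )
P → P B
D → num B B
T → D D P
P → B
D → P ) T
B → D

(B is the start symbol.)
{ [B → . D], [B → . id], [B' → . B], [D → . P ) T], [D → . num B B], [P → . B], [P → . P B] }

First, augment the grammar with B' → B
I₀ = CLOSURE({ [B' → . B] }):
  [B' → . B] has the dot before B: add [B → . id], [B → . D]
  [B → . D] has the dot before D: add [D → . num B B], [D → . P ) T]
  [D → . P ) T] has the dot before P: add [P → . P B], [P → . B]
No further items can be added.

I₀ = { [B → . D], [B → . id], [B' → . B], [D → . P ) T], [D → . num B B], [P → . B], [P → . P B] }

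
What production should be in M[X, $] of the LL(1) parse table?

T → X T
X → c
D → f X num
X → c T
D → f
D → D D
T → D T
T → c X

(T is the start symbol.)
To find M[X, $], we find productions for X where $ is in the predict set (PREDICT(N → α) = (FIRST(α) \ {ε}) ∪ (FOLLOW(N) if α ⇒* ε)).

X → c: PREDICT = { 'c' }
X → c T: PREDICT = { 'c' }

M[X, $] is empty (no production applies)

Answer: Empty (error entry)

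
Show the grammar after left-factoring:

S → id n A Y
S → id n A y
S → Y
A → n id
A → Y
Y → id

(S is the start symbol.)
Left-factoring transforms A → αβ₁ | αβ₂ into A → αA' and A' → β₁ | β₂
(α is the longest common prefix among the alternatives). Repeat until
no nonterminal has two alternatives with a common prefix.

Round 1: S has alternatives sharing prefix 'id n A'. Introduce S': S → id n A S'
  Add: S' → Y
  Add: S' → y

No remaining common prefixes — done.

Resulting grammar:
S → id n A S'
S' → Y
S' → y
S → Y
A → n id
A → Y
Y → id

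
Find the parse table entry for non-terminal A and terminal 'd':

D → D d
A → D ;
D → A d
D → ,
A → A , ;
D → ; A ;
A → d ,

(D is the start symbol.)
A → D ;, A → A , ;, A → d ,

To find M[A, 'd'], we find productions for A where 'd' is in the predict set (PREDICT(N → α) = (FIRST(α) \ {ε}) ∪ (FOLLOW(N) if α ⇒* ε)).

Relevant sets:
  FIRST(D) = { ',', ';', 'd' }
  FIRST(A) = { ',', ';', 'd' }

A → D ;: PREDICT = { ',', ';', 'd' }
  'd' is in predict set, so this production goes in M[A, 'd']
A → A , ;: PREDICT = { ',', ';', 'd' }
  'd' is in predict set, so this production goes in M[A, 'd']
A → d ,: PREDICT = { 'd' }
  'd' is in predict set, so this production goes in M[A, 'd']

M[A, 'd'] = A → D ;, A → A , ;, A → d ,  (a multiply-defined cell — the grammar is not LL(1))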